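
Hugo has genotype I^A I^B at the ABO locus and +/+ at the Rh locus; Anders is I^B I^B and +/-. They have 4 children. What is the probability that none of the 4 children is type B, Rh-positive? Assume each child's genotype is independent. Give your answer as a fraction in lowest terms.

1/16

ABO cross I^A I^B × I^B I^B → 1/2 B, 1/2 AB.
Rh cross +/+ × +/- → 1 Rh+; so P(type B, Rh-positive) = 1/2 × 1 = 1/2 per child.
P(not type B, Rh-positive) = 1/2 for one child; (1/2)^4 = 1/16.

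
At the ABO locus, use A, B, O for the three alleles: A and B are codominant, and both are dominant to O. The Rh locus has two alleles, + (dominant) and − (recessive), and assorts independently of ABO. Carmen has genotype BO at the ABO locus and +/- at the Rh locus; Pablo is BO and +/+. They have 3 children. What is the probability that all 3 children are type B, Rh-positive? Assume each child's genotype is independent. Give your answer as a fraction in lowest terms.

ABO cross BO × BO → 1/4 O, 3/4 B.
Rh cross +/- × +/+ → 1 Rh+; so P(type B, Rh-positive) = 3/4 × 1 = 3/4 per child.
All 3 independent: (3/4)^3 = 27/64.

27/64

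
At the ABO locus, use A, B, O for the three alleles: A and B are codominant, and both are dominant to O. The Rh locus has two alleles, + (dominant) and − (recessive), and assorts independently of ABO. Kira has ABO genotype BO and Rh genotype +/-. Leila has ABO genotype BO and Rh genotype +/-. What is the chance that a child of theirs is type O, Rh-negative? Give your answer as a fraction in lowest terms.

1/16

ABO cross BO × BO → offspring phenotypes: 1/4 O, 3/4 B.
Rh cross +/- × +/- → 3/4 Rh+, 1/4 Rh-.
Independent loci: P(type O, Rh-negative) = 1/4 × 1/4 = 1/16.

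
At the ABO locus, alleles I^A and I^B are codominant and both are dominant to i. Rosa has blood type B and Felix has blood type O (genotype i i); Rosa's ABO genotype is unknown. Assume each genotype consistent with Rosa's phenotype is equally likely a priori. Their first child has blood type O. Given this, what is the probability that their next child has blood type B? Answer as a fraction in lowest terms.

1/2

Possible genotypes: Rosa ∈ {I^B I^B, I^B i}; Felix ∈ {i i}.
Weight each parental genotype pair by prior × P(type-O child):
  I^B i × i i: posterior weight 1; P(next child type B) = 1/2.
Weighted sum = 1/2.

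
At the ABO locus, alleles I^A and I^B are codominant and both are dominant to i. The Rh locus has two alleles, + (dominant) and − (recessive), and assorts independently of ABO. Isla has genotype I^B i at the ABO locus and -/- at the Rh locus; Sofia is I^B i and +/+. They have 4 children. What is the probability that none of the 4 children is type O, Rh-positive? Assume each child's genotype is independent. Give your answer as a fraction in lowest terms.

81/256

ABO cross I^B i × I^B i → 1/4 O, 3/4 B.
Rh cross -/- × +/+ → 1 Rh+; so P(type O, Rh-positive) = 1/4 × 1 = 1/4 per child.
P(not type O, Rh-positive) = 3/4 for one child; (3/4)^4 = 81/256.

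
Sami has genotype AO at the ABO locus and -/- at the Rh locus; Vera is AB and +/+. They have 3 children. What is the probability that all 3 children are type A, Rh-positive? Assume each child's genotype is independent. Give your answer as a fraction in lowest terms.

1/8

ABO cross AO × AB → 1/2 A, 1/4 B, 1/4 AB.
Rh cross -/- × +/+ → 1 Rh+; so P(type A, Rh-positive) = 1/2 × 1 = 1/2 per child.
All 3 independent: (1/2)^3 = 1/8.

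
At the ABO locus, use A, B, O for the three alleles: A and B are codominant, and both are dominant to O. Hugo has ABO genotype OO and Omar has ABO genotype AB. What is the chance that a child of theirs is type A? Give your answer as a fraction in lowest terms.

1/2

ABO cross OO × AB → offspring phenotypes: 1/2 A, 1/2 B.
So P(type A) = 1/2.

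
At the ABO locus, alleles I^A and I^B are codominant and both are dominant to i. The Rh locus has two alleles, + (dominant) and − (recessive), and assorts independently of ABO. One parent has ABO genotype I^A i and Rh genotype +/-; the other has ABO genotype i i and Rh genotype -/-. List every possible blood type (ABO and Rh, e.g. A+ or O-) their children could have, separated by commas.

O+, O-, A+, A-

Gametes from I^A i × i i give offspring ABO genotypes I^A i, i i, i.e. phenotypes O, A.
Rh cross +/- × -/- → phenotypes Rh+, Rh-.
Combining independently: O+, O-, A+, A-.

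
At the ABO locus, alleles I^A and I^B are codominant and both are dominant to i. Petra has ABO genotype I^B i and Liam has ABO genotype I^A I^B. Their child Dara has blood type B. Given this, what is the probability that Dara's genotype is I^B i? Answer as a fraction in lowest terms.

Cross I^B i × I^A I^B → 1/4 I^A I^B, 1/4 I^A i, 1/4 I^B I^B, 1/4 I^B i.
Type-B genotypes among offspring: I^B I^B (1/4), I^B i (1/4); total 1/2.
P(I^B i | type B) = (1/4) / (1/2) = 1/2.

1/2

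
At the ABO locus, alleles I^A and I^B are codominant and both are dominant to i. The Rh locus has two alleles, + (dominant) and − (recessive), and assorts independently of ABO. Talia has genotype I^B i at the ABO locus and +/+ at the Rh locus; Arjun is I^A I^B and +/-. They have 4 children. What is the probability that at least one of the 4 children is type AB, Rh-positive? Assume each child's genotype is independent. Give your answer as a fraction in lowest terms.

175/256

ABO cross I^B i × I^A I^B → 1/4 A, 1/2 B, 1/4 AB.
Rh cross +/+ × +/- → 1 Rh+; so P(type AB, Rh-positive) = 1/4 × 1 = 1/4 per child.
P(none) = (3/4)^4 = 81/256; P(at least one) = 1 − 81/256 = 175/256.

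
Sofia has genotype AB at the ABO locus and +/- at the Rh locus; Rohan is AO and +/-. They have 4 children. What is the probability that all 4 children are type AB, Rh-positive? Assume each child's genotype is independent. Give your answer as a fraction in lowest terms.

ABO cross AB × AO → 1/2 A, 1/4 B, 1/4 AB.
Rh cross +/- × +/- → 3/4 Rh+, 1/4 Rh-; so P(type AB, Rh-positive) = 1/4 × 3/4 = 3/16 per child.
All 4 independent: (3/16)^4 = 81/65536.

81/65536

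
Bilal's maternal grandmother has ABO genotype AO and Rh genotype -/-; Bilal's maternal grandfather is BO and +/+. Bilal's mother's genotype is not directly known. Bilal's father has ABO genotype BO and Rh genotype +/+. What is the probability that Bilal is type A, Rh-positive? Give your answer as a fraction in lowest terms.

1/8

Bilal's mother's ABO genotype from AO × BO: 1/4 AB, 1/4 AO, 1/4 BO, 1/4 OO.
Crossing each possibility with the father BO and summing P(type A): 1/4·1/4 + 1/4·1/4 + 1/4·0 + 1/4·0 = 1/8.
Similarly for Rh via the mother's Rh distribution: P(Rh+) = 1.
Independent loci: 1/8 × 1 = 1/8.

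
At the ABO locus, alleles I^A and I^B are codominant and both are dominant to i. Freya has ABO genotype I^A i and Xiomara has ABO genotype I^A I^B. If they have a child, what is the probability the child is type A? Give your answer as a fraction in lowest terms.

ABO cross I^A i × I^A I^B → offspring phenotypes: 1/2 A, 1/4 B, 1/4 AB.
So P(type A) = 1/2.

1/2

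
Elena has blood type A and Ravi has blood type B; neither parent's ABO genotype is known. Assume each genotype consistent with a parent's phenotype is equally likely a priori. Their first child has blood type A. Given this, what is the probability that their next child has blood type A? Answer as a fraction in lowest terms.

Possible genotypes: Elena ∈ {AA, AO}; Ravi ∈ {BB, BO}.
Weight each parental genotype pair by prior × P(type-A child):
  AA × BO: posterior weight 2/3; P(next child type A) = 1/2.
  AO × BO: posterior weight 1/3; P(next child type A) = 1/4.
Weighted sum = 5/12.

5/12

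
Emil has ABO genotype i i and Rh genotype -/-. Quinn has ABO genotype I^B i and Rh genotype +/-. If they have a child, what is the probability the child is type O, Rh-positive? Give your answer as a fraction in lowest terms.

ABO cross i i × I^B i → offspring phenotypes: 1/2 O, 1/2 B.
Rh cross -/- × +/- → 1/2 Rh+, 1/2 Rh-.
Independent loci: P(type O, Rh-positive) = 1/2 × 1/2 = 1/4.

1/4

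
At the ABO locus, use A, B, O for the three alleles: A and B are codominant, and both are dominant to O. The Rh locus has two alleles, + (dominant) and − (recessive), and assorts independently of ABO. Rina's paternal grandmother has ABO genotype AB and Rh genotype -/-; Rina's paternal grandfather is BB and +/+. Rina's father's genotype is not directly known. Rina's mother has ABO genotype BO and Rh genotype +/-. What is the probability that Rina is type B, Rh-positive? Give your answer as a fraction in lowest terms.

Rina's father's ABO genotype from AB × BB: 1/2 AB, 1/2 BB.
Crossing each possibility with the mother BO and summing P(type B): 1/2·1/2 + 1/2·1 = 3/4.
Similarly for Rh via the father's Rh distribution: P(Rh+) = 3/4.
Independent loci: 3/4 × 3/4 = 9/16.

9/16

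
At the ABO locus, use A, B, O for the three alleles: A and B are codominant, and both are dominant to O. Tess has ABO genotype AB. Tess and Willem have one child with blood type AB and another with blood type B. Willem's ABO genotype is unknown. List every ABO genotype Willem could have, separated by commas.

AB, AO, BB, BO

For each candidate genotype of Willem, check whether crossing it with AB can produce every observed child phenotype.
  AA → possible child types {A, AB} ✗
  AB → possible child types {A, B, AB} ✓
  AO → possible child types {A, B, AB} ✓
  BB → possible child types {B, AB} ✓
  BO → possible child types {A, B, AB} ✓
  OO → possible child types {A, B} ✗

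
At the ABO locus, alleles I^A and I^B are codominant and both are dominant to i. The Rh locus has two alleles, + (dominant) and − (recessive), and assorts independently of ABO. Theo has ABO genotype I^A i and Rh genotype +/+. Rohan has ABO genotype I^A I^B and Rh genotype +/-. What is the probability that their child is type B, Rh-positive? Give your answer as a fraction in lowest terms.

ABO cross I^A i × I^A I^B → offspring phenotypes: 1/2 A, 1/4 B, 1/4 AB.
Rh cross +/+ × +/- → 1 Rh+.
Independent loci: P(type B, Rh-positive) = 1/4 × 1 = 1/4.

1/4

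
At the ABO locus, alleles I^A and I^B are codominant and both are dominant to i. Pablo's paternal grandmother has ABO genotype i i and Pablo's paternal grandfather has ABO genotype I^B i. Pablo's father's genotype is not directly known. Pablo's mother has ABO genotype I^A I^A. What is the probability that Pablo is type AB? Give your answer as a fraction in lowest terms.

Pablo's father's ABO genotype from i i × I^B i: 1/2 I^B i, 1/2 i i.
Crossing each possibility with the mother I^A I^A and summing P(type AB): 1/2·1/2 + 1/2·0 = 1/4.

1/4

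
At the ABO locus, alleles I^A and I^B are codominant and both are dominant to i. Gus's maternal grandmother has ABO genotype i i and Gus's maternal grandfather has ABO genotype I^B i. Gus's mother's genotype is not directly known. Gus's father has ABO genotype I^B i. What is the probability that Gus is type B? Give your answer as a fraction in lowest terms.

Gus's mother's ABO genotype from i i × I^B i: 1/2 I^B i, 1/2 i i.
Crossing each possibility with the father I^B i and summing P(type B): 1/2·3/4 + 1/2·1/2 = 5/8.

5/8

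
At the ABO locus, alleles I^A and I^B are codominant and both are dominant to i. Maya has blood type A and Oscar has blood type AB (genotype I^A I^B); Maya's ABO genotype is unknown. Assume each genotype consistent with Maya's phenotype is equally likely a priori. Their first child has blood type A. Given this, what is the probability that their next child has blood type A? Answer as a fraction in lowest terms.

Possible genotypes: Maya ∈ {I^A I^A, I^A i}; Oscar ∈ {I^A I^B}.
Weight each parental genotype pair by prior × P(type-A child):
  I^A I^A × I^A I^B: posterior weight 1/2; P(next child type A) = 1/2.
  I^A i × I^A I^B: posterior weight 1/2; P(next child type A) = 1/2.
Weighted sum = 1/2.

1/2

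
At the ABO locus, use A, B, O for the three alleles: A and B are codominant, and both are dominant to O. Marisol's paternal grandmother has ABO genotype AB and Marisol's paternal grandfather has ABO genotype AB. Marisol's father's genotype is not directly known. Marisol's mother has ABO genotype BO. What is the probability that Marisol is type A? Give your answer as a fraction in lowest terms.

1/4

Marisol's father's ABO genotype from AB × AB: 1/4 AA, 1/2 AB, 1/4 BB.
Crossing each possibility with the mother BO and summing P(type A): 1/4·1/2 + 1/2·1/4 + 1/4·0 = 1/4.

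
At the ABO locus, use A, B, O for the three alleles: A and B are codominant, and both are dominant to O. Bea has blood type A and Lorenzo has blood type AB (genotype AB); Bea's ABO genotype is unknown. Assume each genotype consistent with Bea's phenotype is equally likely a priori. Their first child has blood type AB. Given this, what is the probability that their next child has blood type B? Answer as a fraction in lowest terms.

1/12

Possible genotypes: Bea ∈ {AA, AO}; Lorenzo ∈ {AB}.
Weight each parental genotype pair by prior × P(type-AB child):
  AA × AB: posterior weight 2/3; P(next child type B) = 0.
  AO × AB: posterior weight 1/3; P(next child type B) = 1/4.
Weighted sum = 1/12.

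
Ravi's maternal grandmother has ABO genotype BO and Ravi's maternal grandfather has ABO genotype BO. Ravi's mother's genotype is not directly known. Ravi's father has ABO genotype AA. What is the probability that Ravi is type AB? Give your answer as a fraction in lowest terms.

Ravi's mother's ABO genotype from BO × BO: 1/4 BB, 1/2 BO, 1/4 OO.
Crossing each possibility with the father AA and summing P(type AB): 1/4·1 + 1/2·1/2 + 1/4·0 = 1/2.

1/2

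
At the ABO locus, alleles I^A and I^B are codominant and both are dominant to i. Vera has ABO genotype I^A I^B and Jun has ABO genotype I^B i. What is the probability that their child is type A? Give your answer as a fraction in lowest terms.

1/4

ABO cross I^A I^B × I^B i → offspring phenotypes: 1/4 A, 1/2 B, 1/4 AB.
So P(type A) = 1/4.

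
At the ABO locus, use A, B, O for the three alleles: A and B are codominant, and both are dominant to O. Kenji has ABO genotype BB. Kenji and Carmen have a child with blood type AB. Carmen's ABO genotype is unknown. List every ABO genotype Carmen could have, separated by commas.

For each candidate genotype of Carmen, check whether crossing it with BB can produce every observed child phenotype.
  AA → possible child types {AB} ✓
  AB → possible child types {B, AB} ✓
  AO → possible child types {B, AB} ✓
  BB → possible child types {B} ✗
  BO → possible child types {B} ✗
  OO → possible child types {B} ✗

AA, AB, AO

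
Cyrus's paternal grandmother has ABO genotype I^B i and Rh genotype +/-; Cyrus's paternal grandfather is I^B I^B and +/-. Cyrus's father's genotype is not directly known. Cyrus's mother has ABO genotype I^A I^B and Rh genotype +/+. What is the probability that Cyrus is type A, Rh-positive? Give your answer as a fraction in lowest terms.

1/8

Cyrus's father's ABO genotype from I^B i × I^B I^B: 1/2 I^B I^B, 1/2 I^B i.
Crossing each possibility with the mother I^A I^B and summing P(type A): 1/2·0 + 1/2·1/4 = 1/8.
Similarly for Rh via the father's Rh distribution: P(Rh+) = 1.
Independent loci: 1/8 × 1 = 1/8.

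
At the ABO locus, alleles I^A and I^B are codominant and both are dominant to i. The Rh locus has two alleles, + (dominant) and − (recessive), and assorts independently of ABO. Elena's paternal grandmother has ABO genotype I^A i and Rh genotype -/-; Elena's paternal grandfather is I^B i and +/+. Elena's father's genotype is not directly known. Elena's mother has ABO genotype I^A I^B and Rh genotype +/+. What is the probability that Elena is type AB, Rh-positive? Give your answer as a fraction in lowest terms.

1/4

Elena's father's ABO genotype from I^A i × I^B i: 1/4 I^A I^B, 1/4 I^A i, 1/4 I^B i, 1/4 i i.
Crossing each possibility with the mother I^A I^B and summing P(type AB): 1/4·1/2 + 1/4·1/4 + 1/4·1/4 + 1/4·0 = 1/4.
Similarly for Rh via the father's Rh distribution: P(Rh+) = 1.
Independent loci: 1/4 × 1 = 1/4.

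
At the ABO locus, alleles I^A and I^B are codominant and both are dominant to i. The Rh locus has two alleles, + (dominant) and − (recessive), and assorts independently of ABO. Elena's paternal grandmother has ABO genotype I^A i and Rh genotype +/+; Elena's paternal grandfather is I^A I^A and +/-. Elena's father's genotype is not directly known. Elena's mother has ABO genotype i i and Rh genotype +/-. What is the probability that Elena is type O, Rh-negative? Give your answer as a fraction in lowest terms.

Elena's father's ABO genotype from I^A i × I^A I^A: 1/2 I^A I^A, 1/2 I^A i.
Crossing each possibility with the mother i i and summing P(type O): 1/2·0 + 1/2·1/2 = 1/4.
Similarly for Rh via the father's Rh distribution: P(Rh-) = 1/8.
Independent loci: 1/4 × 1/8 = 1/32.

1/32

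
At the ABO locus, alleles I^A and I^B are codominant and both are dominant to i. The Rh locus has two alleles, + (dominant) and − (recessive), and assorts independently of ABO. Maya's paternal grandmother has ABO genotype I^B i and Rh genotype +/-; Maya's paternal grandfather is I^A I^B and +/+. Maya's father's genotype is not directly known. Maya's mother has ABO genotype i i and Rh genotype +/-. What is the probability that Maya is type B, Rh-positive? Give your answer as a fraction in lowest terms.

7/16

Maya's father's ABO genotype from I^B i × I^A I^B: 1/4 I^A I^B, 1/4 I^A i, 1/4 I^B I^B, 1/4 I^B i.
Crossing each possibility with the mother i i and summing P(type B): 1/4·1/2 + 1/4·0 + 1/4·1 + 1/4·1/2 = 1/2.
Similarly for Rh via the father's Rh distribution: P(Rh+) = 7/8.
Independent loci: 1/2 × 7/8 = 7/16.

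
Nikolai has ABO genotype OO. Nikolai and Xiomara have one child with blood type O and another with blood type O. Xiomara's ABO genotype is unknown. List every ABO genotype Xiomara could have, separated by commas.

For each candidate genotype of Xiomara, check whether crossing it with OO can produce every observed child phenotype.
  AA → possible child types {A} ✗
  AB → possible child types {A, B} ✗
  AO → possible child types {O, A} ✓
  BB → possible child types {B} ✗
  BO → possible child types {O, B} ✓
  OO → possible child types {O} ✓

AO, BO, OO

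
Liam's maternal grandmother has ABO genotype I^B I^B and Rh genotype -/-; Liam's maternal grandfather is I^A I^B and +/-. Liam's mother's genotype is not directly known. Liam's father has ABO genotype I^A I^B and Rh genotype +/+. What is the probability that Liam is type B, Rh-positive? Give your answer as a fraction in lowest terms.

3/8

Liam's mother's ABO genotype from I^B I^B × I^A I^B: 1/2 I^A I^B, 1/2 I^B I^B.
Crossing each possibility with the father I^A I^B and summing P(type B): 1/2·1/4 + 1/2·1/2 = 3/8.
Similarly for Rh via the mother's Rh distribution: P(Rh+) = 1.
Independent loci: 3/8 × 1 = 3/8.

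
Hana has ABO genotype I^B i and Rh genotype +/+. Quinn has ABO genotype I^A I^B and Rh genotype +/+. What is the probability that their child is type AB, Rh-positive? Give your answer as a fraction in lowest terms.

1/4

ABO cross I^B i × I^A I^B → offspring phenotypes: 1/4 A, 1/2 B, 1/4 AB.
Rh cross +/+ × +/+ → 1 Rh+.
Independent loci: P(type AB, Rh-positive) = 1/4 × 1 = 1/4.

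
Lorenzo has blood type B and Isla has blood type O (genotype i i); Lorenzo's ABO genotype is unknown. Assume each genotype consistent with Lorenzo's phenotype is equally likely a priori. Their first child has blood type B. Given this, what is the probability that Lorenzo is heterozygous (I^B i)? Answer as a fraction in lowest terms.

Possible genotypes: Lorenzo ∈ {I^B I^B, I^B i}; Isla ∈ {i i}.
Weight each parental genotype pair by prior × P(type-B child):
  I^B I^B × i i: posterior weight 2/3.
  I^B i × i i: posterior weight 1/3.
Sum the posterior weight over pairs where Lorenzo is I^B i: 1/3.

1/3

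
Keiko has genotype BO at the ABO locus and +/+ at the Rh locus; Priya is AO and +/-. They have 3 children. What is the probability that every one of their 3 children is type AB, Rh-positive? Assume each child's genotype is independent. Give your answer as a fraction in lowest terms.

ABO cross BO × AO → 1/4 O, 1/4 A, 1/4 B, 1/4 AB.
Rh cross +/+ × +/- → 1 Rh+; so P(type AB, Rh-positive) = 1/4 × 1 = 1/4 per child.
All 3 independent: (1/4)^3 = 1/64.

1/64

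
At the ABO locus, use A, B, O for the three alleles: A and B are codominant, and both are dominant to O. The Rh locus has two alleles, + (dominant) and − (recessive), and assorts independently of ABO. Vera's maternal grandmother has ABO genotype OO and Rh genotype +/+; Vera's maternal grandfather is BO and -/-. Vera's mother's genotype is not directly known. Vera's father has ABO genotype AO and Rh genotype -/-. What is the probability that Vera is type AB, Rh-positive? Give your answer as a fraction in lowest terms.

Vera's mother's ABO genotype from OO × BO: 1/2 BO, 1/2 OO.
Crossing each possibility with the father AO and summing P(type AB): 1/2·1/4 + 1/2·0 = 1/8.
Similarly for Rh via the mother's Rh distribution: P(Rh+) = 1/2.
Independent loci: 1/8 × 1/2 = 1/16.

1/16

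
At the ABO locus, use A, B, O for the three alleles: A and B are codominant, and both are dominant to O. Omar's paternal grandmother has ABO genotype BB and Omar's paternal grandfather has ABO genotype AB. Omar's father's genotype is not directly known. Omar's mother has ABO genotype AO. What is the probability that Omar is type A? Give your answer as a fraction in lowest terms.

1/4

Omar's father's ABO genotype from BB × AB: 1/2 AB, 1/2 BB.
Crossing each possibility with the mother AO and summing P(type A): 1/2·1/2 + 1/2·0 = 1/4.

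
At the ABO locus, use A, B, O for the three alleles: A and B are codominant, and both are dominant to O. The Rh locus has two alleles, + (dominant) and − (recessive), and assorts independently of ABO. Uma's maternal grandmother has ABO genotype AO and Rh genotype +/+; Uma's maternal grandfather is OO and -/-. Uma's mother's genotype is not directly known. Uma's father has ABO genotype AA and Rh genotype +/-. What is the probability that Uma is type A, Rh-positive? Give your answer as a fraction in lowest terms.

3/4

Uma's mother's ABO genotype from AO × OO: 1/2 AO, 1/2 OO.
Crossing each possibility with the father AA and summing P(type A): 1/2·1 + 1/2·1 = 1.
Similarly for Rh via the mother's Rh distribution: P(Rh+) = 3/4.
Independent loci: 1 × 3/4 = 3/4.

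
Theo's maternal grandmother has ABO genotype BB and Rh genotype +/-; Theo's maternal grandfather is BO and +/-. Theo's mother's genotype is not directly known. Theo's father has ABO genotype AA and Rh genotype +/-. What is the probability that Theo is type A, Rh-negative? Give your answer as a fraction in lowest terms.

1/16

Theo's mother's ABO genotype from BB × BO: 1/2 BB, 1/2 BO.
Crossing each possibility with the father AA and summing P(type A): 1/2·0 + 1/2·1/2 = 1/4.
Similarly for Rh via the mother's Rh distribution: P(Rh-) = 1/4.
Independent loci: 1/4 × 1/4 = 1/16.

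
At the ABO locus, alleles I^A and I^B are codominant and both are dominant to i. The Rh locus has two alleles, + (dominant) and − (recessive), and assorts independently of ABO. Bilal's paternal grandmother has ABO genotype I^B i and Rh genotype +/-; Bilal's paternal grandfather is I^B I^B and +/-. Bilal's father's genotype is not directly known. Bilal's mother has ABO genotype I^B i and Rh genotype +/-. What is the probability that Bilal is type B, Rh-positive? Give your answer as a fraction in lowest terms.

Bilal's father's ABO genotype from I^B i × I^B I^B: 1/2 I^B I^B, 1/2 I^B i.
Crossing each possibility with the mother I^B i and summing P(type B): 1/2·1 + 1/2·3/4 = 7/8.
Similarly for Rh via the father's Rh distribution: P(Rh+) = 3/4.
Independent loci: 7/8 × 3/4 = 21/32.

21/32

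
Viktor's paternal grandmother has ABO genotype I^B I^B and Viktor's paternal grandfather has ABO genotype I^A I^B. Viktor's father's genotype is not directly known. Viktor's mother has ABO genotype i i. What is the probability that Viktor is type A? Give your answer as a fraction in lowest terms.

1/4

Viktor's father's ABO genotype from I^B I^B × I^A I^B: 1/2 I^A I^B, 1/2 I^B I^B.
Crossing each possibility with the mother i i and summing P(type A): 1/2·1/2 + 1/2·0 = 1/4.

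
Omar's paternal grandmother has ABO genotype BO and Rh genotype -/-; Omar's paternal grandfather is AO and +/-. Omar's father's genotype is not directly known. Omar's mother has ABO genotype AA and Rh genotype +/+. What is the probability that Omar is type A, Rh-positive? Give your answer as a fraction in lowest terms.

Omar's father's ABO genotype from BO × AO: 1/4 AB, 1/4 AO, 1/4 BO, 1/4 OO.
Crossing each possibility with the mother AA and summing P(type A): 1/4·1/2 + 1/4·1 + 1/4·1/2 + 1/4·1 = 3/4.
Similarly for Rh via the father's Rh distribution: P(Rh+) = 1.
Independent loci: 3/4 × 1 = 3/4.

3/4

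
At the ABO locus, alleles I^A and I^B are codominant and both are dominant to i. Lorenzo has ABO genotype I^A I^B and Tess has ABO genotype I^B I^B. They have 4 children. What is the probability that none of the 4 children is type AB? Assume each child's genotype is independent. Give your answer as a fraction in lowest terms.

1/16

ABO cross I^A I^B × I^B I^B → 1/2 B, 1/2 AB.
So P(type AB) = 1/2 per child.
P(not type AB) = 1/2 for one child; (1/2)^4 = 1/16.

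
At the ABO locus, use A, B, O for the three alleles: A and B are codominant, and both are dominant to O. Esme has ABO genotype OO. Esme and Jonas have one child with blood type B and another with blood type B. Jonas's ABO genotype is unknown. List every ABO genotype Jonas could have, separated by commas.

For each candidate genotype of Jonas, check whether crossing it with OO can produce every observed child phenotype.
  AA → possible child types {A} ✗
  AB → possible child types {A, B} ✓
  AO → possible child types {O, A} ✗
  BB → possible child types {B} ✓
  BO → possible child types {O, B} ✓
  OO → possible child types {O} ✗

AB, BB, BO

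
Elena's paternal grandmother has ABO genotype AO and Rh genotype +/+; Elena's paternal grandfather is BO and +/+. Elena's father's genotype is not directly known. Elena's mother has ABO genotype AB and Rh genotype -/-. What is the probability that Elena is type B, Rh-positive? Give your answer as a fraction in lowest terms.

3/8

Elena's father's ABO genotype from AO × BO: 1/4 AB, 1/4 AO, 1/4 BO, 1/4 OO.
Crossing each possibility with the mother AB and summing P(type B): 1/4·1/4 + 1/4·1/4 + 1/4·1/2 + 1/4·1/2 = 3/8.
Similarly for Rh via the father's Rh distribution: P(Rh+) = 1.
Independent loci: 3/8 × 1 = 3/8.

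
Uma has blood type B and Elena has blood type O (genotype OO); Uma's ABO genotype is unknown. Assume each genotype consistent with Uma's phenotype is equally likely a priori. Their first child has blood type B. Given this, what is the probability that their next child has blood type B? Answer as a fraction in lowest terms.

Possible genotypes: Uma ∈ {BB, BO}; Elena ∈ {OO}.
Weight each parental genotype pair by prior × P(type-B child):
  BB × OO: posterior weight 2/3; P(next child type B) = 1.
  BO × OO: posterior weight 1/3; P(next child type B) = 1/2.
Weighted sum = 5/6.

5/6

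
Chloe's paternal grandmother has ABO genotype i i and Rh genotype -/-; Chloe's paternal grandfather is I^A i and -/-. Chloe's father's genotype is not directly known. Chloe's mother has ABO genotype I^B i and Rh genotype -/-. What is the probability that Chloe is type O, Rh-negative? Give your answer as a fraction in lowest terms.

3/8

Chloe's father's ABO genotype from i i × I^A i: 1/2 I^A i, 1/2 i i.
Crossing each possibility with the mother I^B i and summing P(type O): 1/2·1/4 + 1/2·1/2 = 3/8.
Similarly for Rh via the father's Rh distribution: P(Rh-) = 1.
Independent loci: 3/8 × 1 = 3/8.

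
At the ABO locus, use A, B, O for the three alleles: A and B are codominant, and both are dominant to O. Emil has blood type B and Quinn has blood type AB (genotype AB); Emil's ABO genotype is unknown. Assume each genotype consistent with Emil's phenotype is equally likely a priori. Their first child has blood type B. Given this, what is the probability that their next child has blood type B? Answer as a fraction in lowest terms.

Possible genotypes: Emil ∈ {BB, BO}; Quinn ∈ {AB}.
Weight each parental genotype pair by prior × P(type-B child):
  BB × AB: posterior weight 1/2; P(next child type B) = 1/2.
  BO × AB: posterior weight 1/2; P(next child type B) = 1/2.
Weighted sum = 1/2.

1/2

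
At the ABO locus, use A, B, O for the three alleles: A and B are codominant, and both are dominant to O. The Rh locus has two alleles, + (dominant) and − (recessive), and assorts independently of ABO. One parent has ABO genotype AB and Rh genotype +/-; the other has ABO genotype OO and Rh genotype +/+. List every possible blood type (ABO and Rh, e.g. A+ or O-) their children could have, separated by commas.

A+, B+

Gametes from AB × OO give offspring ABO genotypes AO, BO, i.e. phenotypes A, B.
Rh cross +/- × +/+ → phenotypes Rh+.
Combining independently: A+, B+.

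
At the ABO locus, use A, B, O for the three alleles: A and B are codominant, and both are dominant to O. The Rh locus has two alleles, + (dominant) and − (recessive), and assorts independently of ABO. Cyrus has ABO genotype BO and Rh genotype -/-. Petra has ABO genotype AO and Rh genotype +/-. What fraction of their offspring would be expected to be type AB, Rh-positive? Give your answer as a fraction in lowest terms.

1/8

ABO cross BO × AO → offspring phenotypes: 1/4 O, 1/4 A, 1/4 B, 1/4 AB.
Rh cross -/- × +/- → 1/2 Rh+, 1/2 Rh-.
Independent loci: P(type AB, Rh-positive) = 1/4 × 1/2 = 1/8.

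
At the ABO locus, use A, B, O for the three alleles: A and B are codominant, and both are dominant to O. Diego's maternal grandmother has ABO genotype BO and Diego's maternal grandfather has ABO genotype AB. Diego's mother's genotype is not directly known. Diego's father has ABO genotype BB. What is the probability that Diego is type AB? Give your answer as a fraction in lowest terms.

1/4

Diego's mother's ABO genotype from BO × AB: 1/4 AB, 1/4 AO, 1/4 BB, 1/4 BO.
Crossing each possibility with the father BB and summing P(type AB): 1/4·1/2 + 1/4·1/2 + 1/4·0 + 1/4·0 = 1/4.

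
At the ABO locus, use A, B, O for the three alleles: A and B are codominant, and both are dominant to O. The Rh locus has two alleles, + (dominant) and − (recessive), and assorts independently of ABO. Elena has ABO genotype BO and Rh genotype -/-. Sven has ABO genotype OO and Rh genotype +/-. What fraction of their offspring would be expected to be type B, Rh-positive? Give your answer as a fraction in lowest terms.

ABO cross BO × OO → offspring phenotypes: 1/2 O, 1/2 B.
Rh cross -/- × +/- → 1/2 Rh+, 1/2 Rh-.
Independent loci: P(type B, Rh-positive) = 1/2 × 1/2 = 1/4.

1/4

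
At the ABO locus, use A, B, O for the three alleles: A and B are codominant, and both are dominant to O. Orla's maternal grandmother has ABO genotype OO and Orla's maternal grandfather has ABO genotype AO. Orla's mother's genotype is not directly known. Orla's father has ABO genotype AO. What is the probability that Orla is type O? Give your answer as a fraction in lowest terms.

Orla's mother's ABO genotype from OO × AO: 1/2 AO, 1/2 OO.
Crossing each possibility with the father AO and summing P(type O): 1/2·1/4 + 1/2·1/2 = 3/8.

3/8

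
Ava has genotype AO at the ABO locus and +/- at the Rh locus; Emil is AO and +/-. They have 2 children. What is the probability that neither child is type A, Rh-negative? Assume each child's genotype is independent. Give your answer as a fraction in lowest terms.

169/256

ABO cross AO × AO → 1/4 O, 3/4 A.
Rh cross +/- × +/- → 3/4 Rh+, 1/4 Rh-; so P(type A, Rh-negative) = 3/4 × 1/4 = 3/16 per child.
P(not type A, Rh-negative) = 13/16 for one child; (13/16)^2 = 169/256.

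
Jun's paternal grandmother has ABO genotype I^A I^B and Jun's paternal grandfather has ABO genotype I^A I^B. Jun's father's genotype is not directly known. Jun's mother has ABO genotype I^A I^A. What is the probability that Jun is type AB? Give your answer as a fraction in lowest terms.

Jun's father's ABO genotype from I^A I^B × I^A I^B: 1/4 I^A I^A, 1/2 I^A I^B, 1/4 I^B I^B.
Crossing each possibility with the mother I^A I^A and summing P(type AB): 1/4·0 + 1/2·1/2 + 1/4·1 = 1/2.

1/2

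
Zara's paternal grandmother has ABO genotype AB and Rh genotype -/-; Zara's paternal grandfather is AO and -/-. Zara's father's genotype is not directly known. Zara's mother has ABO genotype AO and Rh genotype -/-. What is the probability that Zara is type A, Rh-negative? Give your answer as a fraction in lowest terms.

5/8

Zara's father's ABO genotype from AB × AO: 1/4 AA, 1/4 AB, 1/4 AO, 1/4 BO.
Crossing each possibility with the mother AO and summing P(type A): 1/4·1 + 1/4·1/2 + 1/4·3/4 + 1/4·1/4 = 5/8.
Similarly for Rh via the father's Rh distribution: P(Rh-) = 1.
Independent loci: 5/8 × 1 = 5/8.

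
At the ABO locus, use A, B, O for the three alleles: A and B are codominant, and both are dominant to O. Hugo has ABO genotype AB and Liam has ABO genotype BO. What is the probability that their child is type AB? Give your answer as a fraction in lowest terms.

1/4

ABO cross AB × BO → offspring phenotypes: 1/4 A, 1/2 B, 1/4 AB.
So P(type AB) = 1/4.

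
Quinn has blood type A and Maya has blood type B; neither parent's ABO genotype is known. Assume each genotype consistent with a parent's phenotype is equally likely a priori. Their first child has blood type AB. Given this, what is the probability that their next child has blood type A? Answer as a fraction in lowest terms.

5/36

Possible genotypes: Quinn ∈ {I^A I^A, I^A i}; Maya ∈ {I^B I^B, I^B i}.
Weight each parental genotype pair by prior × P(type-AB child):
  I^A I^A × I^B I^B: posterior weight 4/9; P(next child type A) = 0.
  I^A I^A × I^B i: posterior weight 2/9; P(next child type A) = 1/2.
  I^A i × I^B I^B: posterior weight 2/9; P(next child type A) = 0.
  I^A i × I^B i: posterior weight 1/9; P(next child type A) = 1/4.
Weighted sum = 5/36.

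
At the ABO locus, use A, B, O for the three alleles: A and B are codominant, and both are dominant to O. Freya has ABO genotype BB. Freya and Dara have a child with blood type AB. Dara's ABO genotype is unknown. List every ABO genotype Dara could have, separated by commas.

AA, AB, AO

For each candidate genotype of Dara, check whether crossing it with BB can produce every observed child phenotype.
  AA → possible child types {AB} ✓
  AB → possible child types {B, AB} ✓
  AO → possible child types {B, AB} ✓
  BB → possible child types {B} ✗
  BO → possible child types {B} ✗
  OO → possible child types {B} ✗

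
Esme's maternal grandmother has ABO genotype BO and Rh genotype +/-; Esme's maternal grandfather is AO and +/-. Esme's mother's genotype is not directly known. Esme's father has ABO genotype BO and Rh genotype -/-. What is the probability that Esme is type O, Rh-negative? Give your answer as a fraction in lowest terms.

Esme's mother's ABO genotype from BO × AO: 1/4 AB, 1/4 AO, 1/4 BO, 1/4 OO.
Crossing each possibility with the father BO and summing P(type O): 1/4·0 + 1/4·1/4 + 1/4·1/4 + 1/4·1/2 = 1/4.
Similarly for Rh via the mother's Rh distribution: P(Rh-) = 1/2.
Independent loci: 1/4 × 1/2 = 1/8.

1/8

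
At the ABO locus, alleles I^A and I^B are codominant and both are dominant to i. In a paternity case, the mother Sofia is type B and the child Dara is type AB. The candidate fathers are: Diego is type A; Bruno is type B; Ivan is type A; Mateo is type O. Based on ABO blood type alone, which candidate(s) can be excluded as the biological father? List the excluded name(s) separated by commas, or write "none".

Bruno, Mateo

A candidate is excluded only if no genotype consistent with his phenotype could produce a type AB child with a type B mother.
Bruno (type B): no genotype consistent with that phenotype can produce a type-AB child with a type-B mother.
Mateo (type O): no genotype consistent with that phenotype can produce a type-AB child with a type-B mother.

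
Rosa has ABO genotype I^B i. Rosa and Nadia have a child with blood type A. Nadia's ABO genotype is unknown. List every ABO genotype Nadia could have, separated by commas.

I^A I^A, I^A I^B, I^A i

For each candidate genotype of Nadia, check whether crossing it with I^B i can produce every observed child phenotype.
  I^A I^A → possible child types {A, AB} ✓
  I^A I^B → possible child types {A, B, AB} ✓
  I^A i → possible child types {O, A, B, AB} ✓
  I^B I^B → possible child types {B} ✗
  I^B i → possible child types {O, B} ✗
  i i → possible child types {O, B} ✗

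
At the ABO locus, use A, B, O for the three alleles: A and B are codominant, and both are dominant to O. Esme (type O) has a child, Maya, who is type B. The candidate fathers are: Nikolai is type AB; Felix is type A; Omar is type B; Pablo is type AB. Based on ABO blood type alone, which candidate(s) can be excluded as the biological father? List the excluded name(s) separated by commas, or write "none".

A candidate is excluded only if no genotype consistent with his phenotype could produce a type B child with a type O mother.
Felix (type A): no genotype consistent with that phenotype can produce a type-B child with a type-O mother.

Felix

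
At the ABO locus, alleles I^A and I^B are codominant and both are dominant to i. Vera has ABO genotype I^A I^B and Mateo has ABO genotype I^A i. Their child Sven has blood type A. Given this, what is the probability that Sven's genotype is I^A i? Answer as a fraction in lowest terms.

1/2

Cross I^A I^B × I^A i → 1/4 I^A I^A, 1/4 I^A I^B, 1/4 I^A i, 1/4 I^B i.
Type-A genotypes among offspring: I^A I^A (1/4), I^A i (1/4); total 1/2.
P(I^A i | type A) = (1/4) / (1/2) = 1/2.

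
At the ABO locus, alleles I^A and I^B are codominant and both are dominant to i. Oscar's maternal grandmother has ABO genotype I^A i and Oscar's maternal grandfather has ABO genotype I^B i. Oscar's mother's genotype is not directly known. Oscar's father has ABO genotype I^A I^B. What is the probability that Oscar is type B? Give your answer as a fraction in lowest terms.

3/8

Oscar's mother's ABO genotype from I^A i × I^B i: 1/4 I^A I^B, 1/4 I^A i, 1/4 I^B i, 1/4 i i.
Crossing each possibility with the father I^A I^B and summing P(type B): 1/4·1/4 + 1/4·1/4 + 1/4·1/2 + 1/4·1/2 = 3/8.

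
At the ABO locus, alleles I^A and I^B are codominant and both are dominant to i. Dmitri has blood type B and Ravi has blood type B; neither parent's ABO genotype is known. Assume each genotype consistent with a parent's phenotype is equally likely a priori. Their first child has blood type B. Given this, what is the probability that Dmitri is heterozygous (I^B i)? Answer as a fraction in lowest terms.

Possible genotypes: Dmitri ∈ {I^B I^B, I^B i}; Ravi ∈ {I^B I^B, I^B i}.
Weight each parental genotype pair by prior × P(type-B child):
  I^B I^B × I^B I^B: posterior weight 4/15.
  I^B I^B × I^B i: posterior weight 4/15.
  I^B i × I^B I^B: posterior weight 4/15.
  I^B i × I^B i: posterior weight 1/5.
Sum the posterior weight over pairs where Dmitri is I^B i: 7/15.

7/15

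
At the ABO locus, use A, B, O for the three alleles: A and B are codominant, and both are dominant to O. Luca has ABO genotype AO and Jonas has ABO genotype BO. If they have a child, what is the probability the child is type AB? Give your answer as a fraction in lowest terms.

ABO cross AO × BO → offspring phenotypes: 1/4 O, 1/4 A, 1/4 B, 1/4 AB.
So P(type AB) = 1/4.

1/4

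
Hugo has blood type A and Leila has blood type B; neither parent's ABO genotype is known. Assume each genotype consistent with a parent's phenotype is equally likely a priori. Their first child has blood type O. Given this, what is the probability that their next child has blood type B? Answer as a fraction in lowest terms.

1/4

Possible genotypes: Hugo ∈ {AA, AO}; Leila ∈ {BB, BO}.
Weight each parental genotype pair by prior × P(type-O child):
  AO × BO: posterior weight 1; P(next child type B) = 1/4.
Weighted sum = 1/4.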